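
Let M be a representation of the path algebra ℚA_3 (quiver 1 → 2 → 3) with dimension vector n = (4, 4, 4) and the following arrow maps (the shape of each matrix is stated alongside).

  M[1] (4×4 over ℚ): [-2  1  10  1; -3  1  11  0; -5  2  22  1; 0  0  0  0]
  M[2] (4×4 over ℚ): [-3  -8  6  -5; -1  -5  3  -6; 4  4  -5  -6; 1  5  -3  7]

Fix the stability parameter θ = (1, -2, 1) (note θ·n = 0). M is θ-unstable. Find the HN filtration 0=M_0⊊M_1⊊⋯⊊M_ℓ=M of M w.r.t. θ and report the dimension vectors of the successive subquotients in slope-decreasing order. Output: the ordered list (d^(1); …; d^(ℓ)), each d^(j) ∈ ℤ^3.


Via rank(M_{q-1}∘⋯∘M_p): M ≅ I[1,1], I[1,3]^3, I[2,3].
μ_θ-semistable layers: μ^(1)=1; μ^(2)=-1/2; μ^(3)=-2

((1, 0, 4); (3, 3, 0); (0, 1, 0))


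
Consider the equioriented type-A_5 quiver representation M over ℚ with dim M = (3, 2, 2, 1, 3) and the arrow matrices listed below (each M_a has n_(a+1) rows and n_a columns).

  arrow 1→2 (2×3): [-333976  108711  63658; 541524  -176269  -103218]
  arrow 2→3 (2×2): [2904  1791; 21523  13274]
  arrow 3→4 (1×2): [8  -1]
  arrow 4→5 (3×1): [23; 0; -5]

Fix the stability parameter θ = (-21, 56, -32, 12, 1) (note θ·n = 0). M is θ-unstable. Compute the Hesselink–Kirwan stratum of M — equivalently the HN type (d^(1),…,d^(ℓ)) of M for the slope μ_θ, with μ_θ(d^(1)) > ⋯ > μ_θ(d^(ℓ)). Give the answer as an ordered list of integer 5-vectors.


Via rank(M_{q-1}∘⋯∘M_p): M ≅ I[1,1], I[1,3], I[1,5], I[5,5]^2.
μ_θ-semistable layers: μ^(1)=12; μ^(2)=37/4; μ^(3)=1; μ^(4)=-21

((0, 1, 1, 0, 0); (0, 1, 1, 1, 1); (0, 0, 0, 0, 2); (3, 0, 0, 0, 0))


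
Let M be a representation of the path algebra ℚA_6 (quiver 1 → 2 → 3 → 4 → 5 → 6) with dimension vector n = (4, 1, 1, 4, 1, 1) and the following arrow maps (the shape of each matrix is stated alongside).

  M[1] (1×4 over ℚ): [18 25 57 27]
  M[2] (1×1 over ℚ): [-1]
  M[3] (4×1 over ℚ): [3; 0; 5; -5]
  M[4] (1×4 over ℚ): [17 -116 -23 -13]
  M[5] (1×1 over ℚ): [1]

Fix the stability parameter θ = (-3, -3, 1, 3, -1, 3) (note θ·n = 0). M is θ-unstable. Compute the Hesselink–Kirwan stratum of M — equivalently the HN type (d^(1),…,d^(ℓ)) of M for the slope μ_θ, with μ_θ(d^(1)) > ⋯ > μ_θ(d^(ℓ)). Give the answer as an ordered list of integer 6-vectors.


Via rank(M_{q-1}∘⋯∘M_p): M ≅ I[1,1]^3, I[1,6], I[4,4]^3.
μ_θ-semistable layers: μ^(1)=3; μ^(2)=1; μ^(3)=-3

((0, 0, 0, 3, 0, 1); (0, 0, 1, 1, 1, 0); (4, 1, 0, 0, 0, 0))


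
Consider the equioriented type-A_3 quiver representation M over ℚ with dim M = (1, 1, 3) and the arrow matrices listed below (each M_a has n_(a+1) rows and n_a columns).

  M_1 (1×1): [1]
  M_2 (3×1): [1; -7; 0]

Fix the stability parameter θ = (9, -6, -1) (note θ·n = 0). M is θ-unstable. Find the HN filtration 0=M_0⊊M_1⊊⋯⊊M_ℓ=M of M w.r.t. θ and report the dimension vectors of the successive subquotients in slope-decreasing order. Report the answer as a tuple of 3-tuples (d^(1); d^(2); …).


Via rank(M_{q-1}∘⋯∘M_p): M ≅ I[1,3], I[3,3]^2.
μ_θ-semistable layers: μ^(1)=2/3; μ^(2)=-1

((1, 1, 1); (0, 0, 2))


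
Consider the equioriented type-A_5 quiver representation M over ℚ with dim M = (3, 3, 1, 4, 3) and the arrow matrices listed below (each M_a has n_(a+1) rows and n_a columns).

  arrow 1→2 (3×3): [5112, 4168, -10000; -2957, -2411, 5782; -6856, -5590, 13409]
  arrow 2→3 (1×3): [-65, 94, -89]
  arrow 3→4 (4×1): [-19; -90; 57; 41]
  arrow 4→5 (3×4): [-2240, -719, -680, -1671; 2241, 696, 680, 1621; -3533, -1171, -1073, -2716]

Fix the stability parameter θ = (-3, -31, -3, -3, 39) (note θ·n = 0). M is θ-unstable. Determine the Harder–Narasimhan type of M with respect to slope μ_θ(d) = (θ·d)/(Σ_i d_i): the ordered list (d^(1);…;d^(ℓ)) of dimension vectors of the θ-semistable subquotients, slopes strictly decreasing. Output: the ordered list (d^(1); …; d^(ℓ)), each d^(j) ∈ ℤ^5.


Interval decomposition of M: I[1,1], I[1,2], I[1,5], I[2,2], I[4,4], I[4,5]^2.
HN type (ℓ=4): μ^(1)=39; μ^(2)=-3; μ^(3)=-17; μ^(4)=-31

((0, 0, 0, 0, 3); (1, 0, 1, 4, 0); (2, 2, 0, 0, 0); (0, 1, 0, 0, 0))


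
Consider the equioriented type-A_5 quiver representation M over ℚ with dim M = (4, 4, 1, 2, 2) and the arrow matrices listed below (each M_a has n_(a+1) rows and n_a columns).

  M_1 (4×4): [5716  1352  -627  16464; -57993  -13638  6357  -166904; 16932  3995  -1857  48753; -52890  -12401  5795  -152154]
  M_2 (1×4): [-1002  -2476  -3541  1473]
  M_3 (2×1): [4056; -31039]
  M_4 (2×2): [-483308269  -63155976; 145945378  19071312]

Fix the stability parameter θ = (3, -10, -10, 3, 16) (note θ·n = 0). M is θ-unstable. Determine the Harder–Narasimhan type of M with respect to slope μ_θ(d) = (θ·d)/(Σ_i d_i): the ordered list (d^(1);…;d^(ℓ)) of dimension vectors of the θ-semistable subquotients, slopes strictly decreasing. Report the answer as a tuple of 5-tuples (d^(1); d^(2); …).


Interval decomposition of M: I[1,2]^3, I[1,4], I[4,5], I[5,5].
HN type (ℓ=4): μ^(1)=16; μ^(2)=3; μ^(3)=-7/2; μ^(4)=-17/3

((0, 0, 0, 0, 2); (0, 0, 0, 2, 0); (3, 3, 0, 0, 0); (1, 1, 1, 0, 0))


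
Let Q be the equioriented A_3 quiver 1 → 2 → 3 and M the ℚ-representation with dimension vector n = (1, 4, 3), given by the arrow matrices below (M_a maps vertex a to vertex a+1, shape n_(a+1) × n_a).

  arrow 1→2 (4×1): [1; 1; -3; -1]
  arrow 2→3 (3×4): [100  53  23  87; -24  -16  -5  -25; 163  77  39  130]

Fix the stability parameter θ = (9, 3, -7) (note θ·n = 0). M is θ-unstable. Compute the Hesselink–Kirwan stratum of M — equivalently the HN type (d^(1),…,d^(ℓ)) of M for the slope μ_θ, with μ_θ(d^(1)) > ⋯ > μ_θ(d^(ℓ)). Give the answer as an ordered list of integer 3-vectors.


Interval decomposition of M: I[1,3], I[2,2], I[2,3]^2.
HN type (ℓ=3): μ^(1)=3; μ^(2)=5/3; μ^(3)=-2

((0, 1, 0); (1, 1, 1); (0, 2, 2))


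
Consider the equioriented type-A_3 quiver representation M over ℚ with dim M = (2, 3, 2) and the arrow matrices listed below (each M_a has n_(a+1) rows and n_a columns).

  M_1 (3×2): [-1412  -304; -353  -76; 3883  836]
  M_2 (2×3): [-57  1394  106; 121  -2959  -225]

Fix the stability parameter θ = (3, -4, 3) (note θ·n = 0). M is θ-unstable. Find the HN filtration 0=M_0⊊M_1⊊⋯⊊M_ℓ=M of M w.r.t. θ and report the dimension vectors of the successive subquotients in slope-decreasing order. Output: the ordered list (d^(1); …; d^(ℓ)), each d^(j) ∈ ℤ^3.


Interval decomposition of M: I[1,1], I[1,2], I[2,3]^2.
HN type (ℓ=3): μ^(1)=3; μ^(2)=-1/2; μ^(3)=-4

((1, 0, 2); (1, 1, 0); (0, 2, 0))


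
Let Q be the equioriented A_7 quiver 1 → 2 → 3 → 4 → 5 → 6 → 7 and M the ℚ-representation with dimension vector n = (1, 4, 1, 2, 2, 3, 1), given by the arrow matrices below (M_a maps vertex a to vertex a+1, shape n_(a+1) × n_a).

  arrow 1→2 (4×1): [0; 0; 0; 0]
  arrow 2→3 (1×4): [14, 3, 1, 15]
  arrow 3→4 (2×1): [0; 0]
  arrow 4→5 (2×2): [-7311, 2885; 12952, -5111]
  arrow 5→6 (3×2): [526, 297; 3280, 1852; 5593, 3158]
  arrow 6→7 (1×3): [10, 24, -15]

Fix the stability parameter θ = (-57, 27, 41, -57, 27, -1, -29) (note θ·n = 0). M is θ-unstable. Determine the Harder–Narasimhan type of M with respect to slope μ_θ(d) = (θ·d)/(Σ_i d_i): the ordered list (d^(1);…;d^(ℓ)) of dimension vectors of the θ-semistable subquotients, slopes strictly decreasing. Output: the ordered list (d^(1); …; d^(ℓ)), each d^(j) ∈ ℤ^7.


Interval decomposition of M: I[1,1], I[2,2]^3, I[2,3], I[4,6], I[4,7], I[6,6].
HN type (ℓ=5): μ^(1)=41; μ^(2)=27; μ^(3)=13; μ^(4)=-1; μ^(5)=-57

((0, 0, 1, 0, 0, 0, 0); (0, 4, 0, 0, 0, 0, 0); (0, 0, 0, 0, 1, 1, 0); (0, 0, 0, 0, 1, 2, 1); (1, 0, 0, 2, 0, 0, 0))


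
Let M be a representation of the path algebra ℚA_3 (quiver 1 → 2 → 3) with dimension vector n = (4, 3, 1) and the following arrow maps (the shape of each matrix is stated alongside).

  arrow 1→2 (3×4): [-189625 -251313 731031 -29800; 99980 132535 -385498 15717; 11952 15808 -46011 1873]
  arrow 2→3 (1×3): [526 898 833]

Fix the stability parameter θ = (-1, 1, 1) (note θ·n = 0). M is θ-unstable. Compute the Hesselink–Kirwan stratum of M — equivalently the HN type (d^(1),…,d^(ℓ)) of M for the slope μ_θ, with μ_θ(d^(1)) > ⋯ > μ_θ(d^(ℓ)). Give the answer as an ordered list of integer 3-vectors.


Barcode: M ≅ I[1,1], I[1,2]^2, I[1,3]. HN layers by μ_θ (2 steps, strictly decreasing):
  μ^(1)=1; μ^(2)=-1

((0, 3, 1); (4, 0, 0))


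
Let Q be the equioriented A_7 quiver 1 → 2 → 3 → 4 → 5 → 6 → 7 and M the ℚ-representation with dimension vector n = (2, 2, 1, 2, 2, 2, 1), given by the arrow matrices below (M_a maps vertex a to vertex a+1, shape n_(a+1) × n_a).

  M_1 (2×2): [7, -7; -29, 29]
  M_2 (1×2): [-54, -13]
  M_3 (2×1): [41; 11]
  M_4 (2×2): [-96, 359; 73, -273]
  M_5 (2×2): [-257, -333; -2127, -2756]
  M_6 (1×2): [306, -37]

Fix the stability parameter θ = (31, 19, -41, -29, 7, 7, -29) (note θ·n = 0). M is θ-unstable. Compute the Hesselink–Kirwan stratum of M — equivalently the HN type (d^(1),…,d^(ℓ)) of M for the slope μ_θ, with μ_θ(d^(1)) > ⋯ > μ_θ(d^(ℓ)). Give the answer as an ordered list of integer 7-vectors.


Barcode: M ≅ I[1,1], I[1,7], I[2,2], I[4,6]. HN layers by μ_θ (5 steps, strictly decreasing):
  μ^(1)=31; μ^(2)=19; μ^(3)=7; μ^(4)=-5; μ^(5)=-29

((1, 0, 0, 0, 0, 0, 0); (0, 1, 0, 0, 0, 0, 0); (0, 0, 0, 0, 1, 1, 0); (1, 1, 1, 1, 1, 1, 1); (0, 0, 0, 1, 0, 0, 0))


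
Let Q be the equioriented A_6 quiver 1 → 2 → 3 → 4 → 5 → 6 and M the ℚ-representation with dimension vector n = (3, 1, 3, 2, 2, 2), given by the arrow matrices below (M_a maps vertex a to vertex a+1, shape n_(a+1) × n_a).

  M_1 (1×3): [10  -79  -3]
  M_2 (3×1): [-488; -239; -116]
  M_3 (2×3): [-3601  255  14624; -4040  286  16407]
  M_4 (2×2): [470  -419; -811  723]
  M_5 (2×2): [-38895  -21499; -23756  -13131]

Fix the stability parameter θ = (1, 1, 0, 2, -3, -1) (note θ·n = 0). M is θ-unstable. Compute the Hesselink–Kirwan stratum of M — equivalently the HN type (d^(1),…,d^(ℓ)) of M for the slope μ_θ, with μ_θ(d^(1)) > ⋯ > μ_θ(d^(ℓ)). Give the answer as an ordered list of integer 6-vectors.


Barcode: M ≅ I[1,1]^2, I[1,6], I[3,3], I[3,6]. HN layers by μ_θ (3 steps, strictly decreasing):
  μ^(1)=1; μ^(2)=0; μ^(3)=-1/2

((2, 0, 0, 0, 0, 0); (1, 1, 2, 1, 1, 1); (0, 0, 1, 1, 1, 1))


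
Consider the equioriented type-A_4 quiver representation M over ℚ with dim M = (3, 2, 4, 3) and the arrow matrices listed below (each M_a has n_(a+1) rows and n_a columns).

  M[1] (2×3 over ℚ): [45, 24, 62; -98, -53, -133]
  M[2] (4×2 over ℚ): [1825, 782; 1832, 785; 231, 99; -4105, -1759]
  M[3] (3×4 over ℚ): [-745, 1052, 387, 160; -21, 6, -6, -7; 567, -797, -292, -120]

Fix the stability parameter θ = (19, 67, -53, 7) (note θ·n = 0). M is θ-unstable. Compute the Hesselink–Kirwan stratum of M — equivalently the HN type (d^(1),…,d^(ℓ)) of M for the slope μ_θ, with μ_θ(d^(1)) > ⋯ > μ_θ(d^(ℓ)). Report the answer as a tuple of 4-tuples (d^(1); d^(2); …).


Interval decomposition of M: I[1,1], I[1,4]^2, I[3,3], I[3,4].
HN type (ℓ=4): μ^(1)=19; μ^(2)=10; μ^(3)=7; μ^(4)=-53

((1, 0, 0, 0); (2, 2, 2, 2); (0, 0, 0, 1); (0, 0, 2, 0))


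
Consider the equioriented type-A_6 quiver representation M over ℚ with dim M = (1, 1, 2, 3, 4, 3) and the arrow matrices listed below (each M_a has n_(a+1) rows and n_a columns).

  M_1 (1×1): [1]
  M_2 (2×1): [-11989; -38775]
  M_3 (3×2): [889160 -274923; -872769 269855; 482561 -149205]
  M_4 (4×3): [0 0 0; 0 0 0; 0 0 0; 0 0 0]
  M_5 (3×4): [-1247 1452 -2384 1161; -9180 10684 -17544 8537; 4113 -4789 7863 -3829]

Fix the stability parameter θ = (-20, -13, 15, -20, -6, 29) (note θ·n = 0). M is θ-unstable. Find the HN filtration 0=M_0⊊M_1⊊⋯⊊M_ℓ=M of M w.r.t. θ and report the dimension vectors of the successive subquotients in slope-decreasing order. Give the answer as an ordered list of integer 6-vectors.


Interval decomposition of M: I[1,4], I[3,4], I[4,4], I[5,5], I[5,6]^3.
HN type (ℓ=5): μ^(1)=29; μ^(2)=-5/2; μ^(3)=-6; μ^(4)=-13; μ^(5)=-20

((0, 0, 0, 0, 0, 3); (0, 0, 2, 2, 0, 0); (0, 0, 0, 0, 4, 0); (0, 1, 0, 0, 0, 0); (1, 0, 0, 1, 0, 0))


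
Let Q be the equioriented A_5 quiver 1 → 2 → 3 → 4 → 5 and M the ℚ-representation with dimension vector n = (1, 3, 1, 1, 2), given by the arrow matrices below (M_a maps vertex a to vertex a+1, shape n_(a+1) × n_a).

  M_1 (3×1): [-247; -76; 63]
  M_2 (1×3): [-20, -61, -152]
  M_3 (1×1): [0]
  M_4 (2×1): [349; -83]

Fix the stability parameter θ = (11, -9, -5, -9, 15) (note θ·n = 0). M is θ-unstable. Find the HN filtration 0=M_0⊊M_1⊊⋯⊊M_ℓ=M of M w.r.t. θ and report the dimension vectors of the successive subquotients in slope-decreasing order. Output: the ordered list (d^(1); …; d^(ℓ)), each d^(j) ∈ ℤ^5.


Via rank(M_{q-1}∘⋯∘M_p): M ≅ I[1,2], I[2,2], I[2,3], I[4,5], I[5,5].
μ_θ-semistable layers: μ^(1)=15; μ^(2)=1; μ^(3)=-5; μ^(4)=-9

((0, 0, 0, 0, 2); (1, 1, 0, 0, 0); (0, 0, 1, 0, 0); (0, 2, 0, 1, 0))


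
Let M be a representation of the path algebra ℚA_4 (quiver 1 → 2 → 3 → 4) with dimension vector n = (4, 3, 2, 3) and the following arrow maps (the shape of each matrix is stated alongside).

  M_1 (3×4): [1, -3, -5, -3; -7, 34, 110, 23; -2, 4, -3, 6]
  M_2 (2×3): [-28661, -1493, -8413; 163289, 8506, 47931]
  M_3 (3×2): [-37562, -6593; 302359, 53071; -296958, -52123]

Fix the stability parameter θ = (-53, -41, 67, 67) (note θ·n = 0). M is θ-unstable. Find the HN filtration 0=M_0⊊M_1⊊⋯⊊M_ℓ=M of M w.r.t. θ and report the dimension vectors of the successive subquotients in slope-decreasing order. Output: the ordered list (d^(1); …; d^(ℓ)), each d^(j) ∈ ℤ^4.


Interval decomposition of M: I[1,1], I[1,2], I[1,4]^2, I[4,4].
HN type (ℓ=3): μ^(1)=67; μ^(2)=-41; μ^(3)=-53

((0, 0, 2, 3); (0, 3, 0, 0); (4, 0, 0, 0))


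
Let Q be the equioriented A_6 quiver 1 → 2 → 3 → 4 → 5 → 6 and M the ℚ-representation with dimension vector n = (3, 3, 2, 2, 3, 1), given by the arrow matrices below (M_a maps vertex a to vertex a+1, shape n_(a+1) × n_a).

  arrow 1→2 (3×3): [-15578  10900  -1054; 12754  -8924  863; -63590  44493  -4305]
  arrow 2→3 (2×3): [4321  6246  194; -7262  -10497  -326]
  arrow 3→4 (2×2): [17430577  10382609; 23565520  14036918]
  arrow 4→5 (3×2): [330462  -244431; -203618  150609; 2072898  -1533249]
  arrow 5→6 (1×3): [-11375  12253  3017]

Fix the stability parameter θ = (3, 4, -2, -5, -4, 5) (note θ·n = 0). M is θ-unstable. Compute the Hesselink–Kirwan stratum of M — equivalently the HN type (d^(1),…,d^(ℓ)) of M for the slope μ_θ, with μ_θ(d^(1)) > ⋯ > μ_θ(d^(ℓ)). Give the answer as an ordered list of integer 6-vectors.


Interval decomposition of M: I[1,2], I[1,4], I[1,6], I[5,5]^2.
HN type (ℓ=6): μ^(1)=5; μ^(2)=4; μ^(3)=3; μ^(4)=0; μ^(5)=-4/5; μ^(6)=-4

((0, 0, 0, 0, 0, 1); (0, 1, 0, 0, 0, 0); (1, 0, 0, 0, 0, 0); (1, 1, 1, 1, 0, 0); (1, 1, 1, 1, 1, 0); (0, 0, 0, 0, 2, 0))


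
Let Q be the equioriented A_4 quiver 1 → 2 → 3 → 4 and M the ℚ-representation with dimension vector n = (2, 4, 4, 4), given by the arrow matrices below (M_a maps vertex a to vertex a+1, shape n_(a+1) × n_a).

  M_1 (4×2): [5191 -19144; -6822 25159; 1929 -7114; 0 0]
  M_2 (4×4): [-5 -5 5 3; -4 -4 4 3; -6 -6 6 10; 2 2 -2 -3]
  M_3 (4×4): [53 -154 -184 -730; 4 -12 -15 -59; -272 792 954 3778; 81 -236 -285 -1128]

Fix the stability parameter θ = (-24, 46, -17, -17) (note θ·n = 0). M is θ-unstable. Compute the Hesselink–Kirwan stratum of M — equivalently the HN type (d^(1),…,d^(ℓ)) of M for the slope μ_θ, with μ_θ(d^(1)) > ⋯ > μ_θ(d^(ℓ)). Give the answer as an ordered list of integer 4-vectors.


Interval decomposition of M: I[1,2], I[1,4], I[2,2], I[2,4], I[3,3], I[3,4], I[4,4].
HN type (ℓ=4): μ^(1)=46; μ^(2)=4; μ^(3)=-17; μ^(4)=-24

((0, 2, 0, 0); (0, 2, 2, 2); (0, 0, 2, 2); (2, 0, 0, 0))


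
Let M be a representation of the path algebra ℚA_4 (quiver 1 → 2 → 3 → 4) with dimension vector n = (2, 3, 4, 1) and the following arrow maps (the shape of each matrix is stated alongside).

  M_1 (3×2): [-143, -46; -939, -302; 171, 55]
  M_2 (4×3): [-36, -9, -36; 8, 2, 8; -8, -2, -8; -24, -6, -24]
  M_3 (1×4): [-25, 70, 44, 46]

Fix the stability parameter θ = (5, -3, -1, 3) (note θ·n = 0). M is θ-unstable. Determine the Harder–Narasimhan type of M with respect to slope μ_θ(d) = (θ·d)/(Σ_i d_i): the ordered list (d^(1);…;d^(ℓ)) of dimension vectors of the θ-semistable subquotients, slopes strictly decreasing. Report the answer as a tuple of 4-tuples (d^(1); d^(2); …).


Via rank(M_{q-1}∘⋯∘M_p): M ≅ I[1,2], I[1,4], I[2,2], I[3,3]^3.
μ_θ-semistable layers: μ^(1)=3; μ^(2)=1; μ^(3)=1/3; μ^(4)=-1; μ^(5)=-3

((0, 0, 0, 1); (1, 1, 0, 0); (1, 1, 1, 0); (0, 0, 3, 0); (0, 1, 0, 0))


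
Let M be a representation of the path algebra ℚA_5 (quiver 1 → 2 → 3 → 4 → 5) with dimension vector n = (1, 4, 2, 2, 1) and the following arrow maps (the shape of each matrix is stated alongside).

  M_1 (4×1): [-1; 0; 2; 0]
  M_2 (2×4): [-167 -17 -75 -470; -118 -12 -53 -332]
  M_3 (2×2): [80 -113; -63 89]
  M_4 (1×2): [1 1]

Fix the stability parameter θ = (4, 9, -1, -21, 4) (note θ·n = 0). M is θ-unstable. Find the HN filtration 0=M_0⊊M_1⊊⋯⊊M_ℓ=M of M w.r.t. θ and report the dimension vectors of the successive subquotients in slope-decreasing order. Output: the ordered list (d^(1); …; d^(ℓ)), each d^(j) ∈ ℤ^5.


Via rank(M_{q-1}∘⋯∘M_p): M ≅ I[1,5], I[2,2]^2, I[2,4].
μ_θ-semistable layers: μ^(1)=9; μ^(2)=4; μ^(3)=-9/4; μ^(4)=-13/3

((0, 2, 0, 0, 0); (0, 0, 0, 0, 1); (1, 1, 1, 1, 0); (0, 1, 1, 1, 0))


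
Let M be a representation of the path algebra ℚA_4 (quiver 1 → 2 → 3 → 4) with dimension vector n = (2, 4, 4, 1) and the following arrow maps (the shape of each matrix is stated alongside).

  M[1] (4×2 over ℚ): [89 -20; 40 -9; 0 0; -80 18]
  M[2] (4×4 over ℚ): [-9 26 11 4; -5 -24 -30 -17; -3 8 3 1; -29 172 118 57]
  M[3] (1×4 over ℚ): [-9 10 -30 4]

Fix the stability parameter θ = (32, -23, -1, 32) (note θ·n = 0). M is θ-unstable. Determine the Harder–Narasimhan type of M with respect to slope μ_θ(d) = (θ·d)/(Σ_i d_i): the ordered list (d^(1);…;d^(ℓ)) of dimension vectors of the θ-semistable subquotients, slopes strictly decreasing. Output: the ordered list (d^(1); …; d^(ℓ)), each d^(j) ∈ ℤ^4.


Barcode: M ≅ I[1,2], I[1,4], I[2,3]^2, I[3,3]. HN layers by μ_θ (5 steps, strictly decreasing):
  μ^(1)=32; μ^(2)=9/2; μ^(3)=8/3; μ^(4)=-1; μ^(5)=-23

((0, 0, 0, 1); (1, 1, 0, 0); (1, 1, 1, 0); (0, 0, 3, 0); (0, 2, 0, 0))


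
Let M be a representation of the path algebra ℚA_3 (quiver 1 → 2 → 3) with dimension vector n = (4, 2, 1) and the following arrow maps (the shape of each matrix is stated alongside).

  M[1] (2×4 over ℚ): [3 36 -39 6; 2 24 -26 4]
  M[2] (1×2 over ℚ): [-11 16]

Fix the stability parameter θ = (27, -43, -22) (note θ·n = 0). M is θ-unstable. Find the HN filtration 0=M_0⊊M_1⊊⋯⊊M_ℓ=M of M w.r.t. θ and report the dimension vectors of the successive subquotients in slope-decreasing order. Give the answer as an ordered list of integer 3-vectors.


Via rank(M_{q-1}∘⋯∘M_p): M ≅ I[1,1]^3, I[1,3], I[2,2].
μ_θ-semistable layers: μ^(1)=27; μ^(2)=-38/3; μ^(3)=-43

((3, 0, 0); (1, 1, 1); (0, 1, 0))


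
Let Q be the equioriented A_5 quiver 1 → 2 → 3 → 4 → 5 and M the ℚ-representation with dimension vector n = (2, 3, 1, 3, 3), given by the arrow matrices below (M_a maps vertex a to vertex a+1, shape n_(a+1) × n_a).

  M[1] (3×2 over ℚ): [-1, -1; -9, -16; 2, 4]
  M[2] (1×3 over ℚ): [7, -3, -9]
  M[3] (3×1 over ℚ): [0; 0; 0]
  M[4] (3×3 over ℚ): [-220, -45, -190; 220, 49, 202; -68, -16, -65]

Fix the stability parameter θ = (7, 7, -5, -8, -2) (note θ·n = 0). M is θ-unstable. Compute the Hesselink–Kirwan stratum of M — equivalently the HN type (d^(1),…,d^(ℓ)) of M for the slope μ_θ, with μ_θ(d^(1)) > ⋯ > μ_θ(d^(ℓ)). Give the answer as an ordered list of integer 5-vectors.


Barcode: M ≅ I[1,2], I[1,3], I[2,2], I[4,4], I[4,5]^2, I[5,5]. HN layers by μ_θ (4 steps, strictly decreasing):
  μ^(1)=7; μ^(2)=3; μ^(3)=-2; μ^(4)=-8

((1, 2, 0, 0, 0); (1, 1, 1, 0, 0); (0, 0, 0, 0, 3); (0, 0, 0, 3, 0))


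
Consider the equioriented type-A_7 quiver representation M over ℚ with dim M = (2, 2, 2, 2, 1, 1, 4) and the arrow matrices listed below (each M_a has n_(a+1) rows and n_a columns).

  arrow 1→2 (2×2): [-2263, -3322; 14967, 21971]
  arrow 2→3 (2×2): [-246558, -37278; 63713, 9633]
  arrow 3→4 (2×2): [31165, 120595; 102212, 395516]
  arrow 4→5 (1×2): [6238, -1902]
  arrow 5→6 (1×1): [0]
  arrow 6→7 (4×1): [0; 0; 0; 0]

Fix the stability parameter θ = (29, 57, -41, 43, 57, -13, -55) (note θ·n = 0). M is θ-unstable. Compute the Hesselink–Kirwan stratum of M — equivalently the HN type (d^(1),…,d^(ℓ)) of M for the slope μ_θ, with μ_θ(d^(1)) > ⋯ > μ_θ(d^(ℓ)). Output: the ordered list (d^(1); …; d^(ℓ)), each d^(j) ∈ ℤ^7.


Via rank(M_{q-1}∘⋯∘M_p): M ≅ I[1,2], I[1,5], I[3,3], I[4,4], I[6,6], I[7,7]^4.
μ_θ-semistable layers: μ^(1)=57; μ^(2)=43; μ^(3)=29; μ^(4)=15; μ^(5)=-13; μ^(6)=-41; μ^(7)=-55

((0, 1, 0, 0, 1, 0, 0); (0, 0, 0, 2, 0, 0, 0); (1, 0, 0, 0, 0, 0, 0); (1, 1, 1, 0, 0, 0, 0); (0, 0, 0, 0, 0, 1, 0); (0, 0, 1, 0, 0, 0, 0); (0, 0, 0, 0, 0, 0, 4))


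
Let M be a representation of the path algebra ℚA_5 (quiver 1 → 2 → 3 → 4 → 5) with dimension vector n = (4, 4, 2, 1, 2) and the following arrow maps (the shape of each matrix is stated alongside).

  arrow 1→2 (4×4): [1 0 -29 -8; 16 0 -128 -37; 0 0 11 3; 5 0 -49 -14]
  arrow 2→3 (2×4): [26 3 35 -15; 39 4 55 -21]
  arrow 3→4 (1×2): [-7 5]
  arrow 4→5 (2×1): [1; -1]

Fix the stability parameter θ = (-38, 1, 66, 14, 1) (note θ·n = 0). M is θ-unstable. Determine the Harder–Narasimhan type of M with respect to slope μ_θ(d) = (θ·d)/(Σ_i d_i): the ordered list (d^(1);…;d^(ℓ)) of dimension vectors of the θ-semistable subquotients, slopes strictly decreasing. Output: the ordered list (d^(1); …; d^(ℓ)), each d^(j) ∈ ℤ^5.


Interval decomposition of M: I[1,1], I[1,2], I[1,3], I[1,5], I[2,2], I[5,5].
HN type (ℓ=4): μ^(1)=66; μ^(2)=27; μ^(3)=1; μ^(4)=-38

((0, 0, 1, 0, 0); (0, 0, 1, 1, 1); (0, 4, 0, 0, 1); (4, 0, 0, 0, 0))


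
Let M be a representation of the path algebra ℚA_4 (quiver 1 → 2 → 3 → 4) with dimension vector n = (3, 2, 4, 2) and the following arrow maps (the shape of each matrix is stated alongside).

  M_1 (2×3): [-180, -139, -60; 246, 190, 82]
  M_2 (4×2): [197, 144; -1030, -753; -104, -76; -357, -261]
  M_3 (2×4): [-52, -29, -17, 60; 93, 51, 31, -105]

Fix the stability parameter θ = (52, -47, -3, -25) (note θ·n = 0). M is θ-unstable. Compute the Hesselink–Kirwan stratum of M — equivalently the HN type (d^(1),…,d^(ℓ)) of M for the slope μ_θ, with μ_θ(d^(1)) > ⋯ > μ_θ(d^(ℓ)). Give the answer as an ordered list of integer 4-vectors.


Via rank(M_{q-1}∘⋯∘M_p): M ≅ I[1,1], I[1,3], I[1,4], I[3,3], I[3,4].
μ_θ-semistable layers: μ^(1)=52; μ^(2)=2/3; μ^(3)=-3; μ^(4)=-23/4; μ^(5)=-14

((1, 0, 0, 0); (1, 1, 1, 0); (0, 0, 1, 0); (1, 1, 1, 1); (0, 0, 1, 1))


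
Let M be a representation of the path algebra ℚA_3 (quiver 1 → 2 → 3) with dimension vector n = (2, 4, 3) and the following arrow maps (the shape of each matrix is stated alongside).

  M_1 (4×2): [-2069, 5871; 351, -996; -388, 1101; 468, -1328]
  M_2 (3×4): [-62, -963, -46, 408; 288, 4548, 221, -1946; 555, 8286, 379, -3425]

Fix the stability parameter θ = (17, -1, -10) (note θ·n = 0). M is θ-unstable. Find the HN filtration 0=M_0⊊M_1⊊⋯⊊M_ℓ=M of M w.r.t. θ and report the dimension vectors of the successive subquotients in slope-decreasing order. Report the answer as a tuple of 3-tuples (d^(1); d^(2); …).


Barcode: M ≅ I[1,3]^2, I[2,2], I[2,3]. HN layers by μ_θ (3 steps, strictly decreasing):
  μ^(1)=2; μ^(2)=-1; μ^(3)=-11/2

((2, 2, 2); (0, 1, 0); (0, 1, 1))


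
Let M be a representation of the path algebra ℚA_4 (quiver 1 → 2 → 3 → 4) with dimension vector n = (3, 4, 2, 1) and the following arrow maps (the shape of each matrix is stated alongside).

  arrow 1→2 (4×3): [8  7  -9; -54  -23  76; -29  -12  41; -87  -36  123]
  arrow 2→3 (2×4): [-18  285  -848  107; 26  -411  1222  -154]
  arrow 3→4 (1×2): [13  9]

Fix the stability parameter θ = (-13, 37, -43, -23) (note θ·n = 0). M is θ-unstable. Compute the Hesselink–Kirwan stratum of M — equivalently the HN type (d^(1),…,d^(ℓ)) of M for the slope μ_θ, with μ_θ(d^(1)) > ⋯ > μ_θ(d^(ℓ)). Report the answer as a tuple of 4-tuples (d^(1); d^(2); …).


Via rank(M_{q-1}∘⋯∘M_p): M ≅ I[1,2], I[1,3], I[1,4], I[2,2].
μ_θ-semistable layers: μ^(1)=37; μ^(2)=-3; μ^(3)=-29/3; μ^(4)=-13

((0, 2, 0, 0); (0, 1, 1, 0); (0, 1, 1, 1); (3, 0, 0, 0))


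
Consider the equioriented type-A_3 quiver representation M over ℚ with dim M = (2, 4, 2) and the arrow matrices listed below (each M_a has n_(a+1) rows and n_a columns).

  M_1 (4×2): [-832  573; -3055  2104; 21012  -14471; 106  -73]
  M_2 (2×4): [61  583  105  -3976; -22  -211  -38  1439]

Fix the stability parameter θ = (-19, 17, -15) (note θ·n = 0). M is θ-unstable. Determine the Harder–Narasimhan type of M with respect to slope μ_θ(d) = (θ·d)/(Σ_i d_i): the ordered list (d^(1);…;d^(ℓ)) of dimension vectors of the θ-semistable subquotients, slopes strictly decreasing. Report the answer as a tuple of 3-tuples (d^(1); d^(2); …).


Interval decomposition of M: I[1,3]^2, I[2,2]^2.
HN type (ℓ=3): μ^(1)=17; μ^(2)=1; μ^(3)=-19

((0, 2, 0); (0, 2, 2); (2, 0, 0))


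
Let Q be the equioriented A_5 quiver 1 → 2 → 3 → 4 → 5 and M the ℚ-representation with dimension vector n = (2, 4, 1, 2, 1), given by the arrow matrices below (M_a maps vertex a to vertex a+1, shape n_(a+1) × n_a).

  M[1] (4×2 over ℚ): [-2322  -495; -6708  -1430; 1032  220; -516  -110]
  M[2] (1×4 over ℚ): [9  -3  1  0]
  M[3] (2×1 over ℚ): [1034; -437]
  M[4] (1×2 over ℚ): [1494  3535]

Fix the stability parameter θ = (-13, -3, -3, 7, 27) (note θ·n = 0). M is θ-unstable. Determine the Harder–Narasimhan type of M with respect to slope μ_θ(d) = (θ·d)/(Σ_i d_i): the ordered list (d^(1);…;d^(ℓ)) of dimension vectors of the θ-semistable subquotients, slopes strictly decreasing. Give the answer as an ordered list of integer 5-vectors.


Interval decomposition of M: I[1,1], I[1,5], I[2,2]^3, I[4,4].
HN type (ℓ=4): μ^(1)=27; μ^(2)=7; μ^(3)=-3; μ^(4)=-13

((0, 0, 0, 0, 1); (0, 0, 0, 2, 0); (0, 4, 1, 0, 0); (2, 0, 0, 0, 0))


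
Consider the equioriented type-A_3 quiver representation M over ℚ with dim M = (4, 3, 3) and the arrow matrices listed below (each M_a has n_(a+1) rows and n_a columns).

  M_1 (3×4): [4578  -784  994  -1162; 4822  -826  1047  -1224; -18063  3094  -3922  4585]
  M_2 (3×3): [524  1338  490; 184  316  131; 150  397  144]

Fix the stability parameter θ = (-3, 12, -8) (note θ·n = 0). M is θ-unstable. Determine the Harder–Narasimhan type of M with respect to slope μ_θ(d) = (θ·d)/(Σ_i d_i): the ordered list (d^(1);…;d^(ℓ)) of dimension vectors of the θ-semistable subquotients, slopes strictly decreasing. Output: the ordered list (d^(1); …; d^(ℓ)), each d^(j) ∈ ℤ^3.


Barcode: M ≅ I[1,1]^2, I[1,3]^2, I[2,2], I[3,3]. HN layers by μ_θ (4 steps, strictly decreasing):
  μ^(1)=12; μ^(2)=2; μ^(3)=-3; μ^(4)=-8

((0, 1, 0); (0, 2, 2); (4, 0, 0); (0, 0, 1))


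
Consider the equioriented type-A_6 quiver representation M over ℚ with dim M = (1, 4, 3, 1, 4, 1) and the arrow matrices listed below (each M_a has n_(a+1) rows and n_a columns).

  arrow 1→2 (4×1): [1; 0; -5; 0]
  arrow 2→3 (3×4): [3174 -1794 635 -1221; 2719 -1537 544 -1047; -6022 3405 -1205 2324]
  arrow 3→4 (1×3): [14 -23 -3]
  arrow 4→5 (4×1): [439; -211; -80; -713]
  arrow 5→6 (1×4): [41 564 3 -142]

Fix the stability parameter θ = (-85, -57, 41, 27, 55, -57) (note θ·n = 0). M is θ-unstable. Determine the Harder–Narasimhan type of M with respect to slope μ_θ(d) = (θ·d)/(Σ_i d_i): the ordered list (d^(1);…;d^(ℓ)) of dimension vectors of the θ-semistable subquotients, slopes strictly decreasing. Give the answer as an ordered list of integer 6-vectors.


Interval decomposition of M: I[1,3], I[2,2], I[2,3], I[2,6], I[5,5]^3.
HN type (ℓ=5): μ^(1)=55; μ^(2)=41; μ^(3)=33/2; μ^(4)=-57; μ^(5)=-85

((0, 0, 0, 0, 3, 0); (0, 0, 2, 0, 0, 0); (0, 0, 1, 1, 1, 1); (0, 4, 0, 0, 0, 0); (1, 0, 0, 0, 0, 0))


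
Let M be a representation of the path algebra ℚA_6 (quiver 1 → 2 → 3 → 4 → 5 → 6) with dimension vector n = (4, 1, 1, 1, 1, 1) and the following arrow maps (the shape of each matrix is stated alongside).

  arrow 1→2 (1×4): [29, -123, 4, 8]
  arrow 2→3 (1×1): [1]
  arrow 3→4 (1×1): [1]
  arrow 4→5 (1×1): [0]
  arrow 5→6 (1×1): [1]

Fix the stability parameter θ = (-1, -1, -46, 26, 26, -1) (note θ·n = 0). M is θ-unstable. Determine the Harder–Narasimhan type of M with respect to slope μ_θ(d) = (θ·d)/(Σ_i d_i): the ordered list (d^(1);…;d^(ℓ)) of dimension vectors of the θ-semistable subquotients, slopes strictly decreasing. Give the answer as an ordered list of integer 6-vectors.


Interval decomposition of M: I[1,1]^3, I[1,4], I[5,6].
HN type (ℓ=4): μ^(1)=26; μ^(2)=25/2; μ^(3)=-1; μ^(4)=-16

((0, 0, 0, 1, 0, 0); (0, 0, 0, 0, 1, 1); (3, 0, 0, 0, 0, 0); (1, 1, 1, 0, 0, 0))


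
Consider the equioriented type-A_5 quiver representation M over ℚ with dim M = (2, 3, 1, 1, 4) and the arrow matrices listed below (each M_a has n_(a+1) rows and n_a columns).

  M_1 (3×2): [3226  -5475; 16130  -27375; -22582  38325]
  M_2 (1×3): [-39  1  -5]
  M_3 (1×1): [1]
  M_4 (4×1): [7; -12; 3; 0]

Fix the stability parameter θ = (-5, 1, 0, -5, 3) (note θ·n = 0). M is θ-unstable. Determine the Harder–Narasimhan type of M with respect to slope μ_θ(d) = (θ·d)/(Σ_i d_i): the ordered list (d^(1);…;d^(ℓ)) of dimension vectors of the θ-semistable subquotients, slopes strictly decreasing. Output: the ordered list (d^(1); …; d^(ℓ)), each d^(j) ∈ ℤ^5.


Via rank(M_{q-1}∘⋯∘M_p): M ≅ I[1,1], I[1,5], I[2,2]^2, I[5,5]^3.
μ_θ-semistable layers: μ^(1)=3; μ^(2)=1; μ^(3)=-4/3; μ^(4)=-5

((0, 0, 0, 0, 4); (0, 2, 0, 0, 0); (0, 1, 1, 1, 0); (2, 0, 0, 0, 0))


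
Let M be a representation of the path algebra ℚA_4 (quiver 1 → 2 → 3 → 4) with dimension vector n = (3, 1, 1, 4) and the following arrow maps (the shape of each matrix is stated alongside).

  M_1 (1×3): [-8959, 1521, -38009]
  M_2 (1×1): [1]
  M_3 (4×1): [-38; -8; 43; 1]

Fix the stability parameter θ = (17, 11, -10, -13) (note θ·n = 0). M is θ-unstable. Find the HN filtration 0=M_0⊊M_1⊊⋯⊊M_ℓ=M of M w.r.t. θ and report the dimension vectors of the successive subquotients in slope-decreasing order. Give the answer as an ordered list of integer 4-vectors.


Via rank(M_{q-1}∘⋯∘M_p): M ≅ I[1,1]^2, I[1,4], I[4,4]^3.
μ_θ-semistable layers: μ^(1)=17; μ^(2)=5/4; μ^(3)=-13

((2, 0, 0, 0); (1, 1, 1, 1); (0, 0, 0, 3))


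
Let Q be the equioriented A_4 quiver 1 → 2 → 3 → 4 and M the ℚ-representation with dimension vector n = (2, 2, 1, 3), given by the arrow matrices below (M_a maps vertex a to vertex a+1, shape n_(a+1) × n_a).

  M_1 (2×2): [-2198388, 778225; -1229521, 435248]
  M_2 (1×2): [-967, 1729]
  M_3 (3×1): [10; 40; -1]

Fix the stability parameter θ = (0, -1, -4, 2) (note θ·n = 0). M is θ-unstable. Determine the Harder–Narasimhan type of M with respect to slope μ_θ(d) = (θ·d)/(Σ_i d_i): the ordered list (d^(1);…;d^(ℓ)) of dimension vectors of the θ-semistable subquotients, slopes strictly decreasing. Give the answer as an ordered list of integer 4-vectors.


Via rank(M_{q-1}∘⋯∘M_p): M ≅ I[1,2], I[1,4], I[4,4]^2.
μ_θ-semistable layers: μ^(1)=2; μ^(2)=-1/2; μ^(3)=-5/3

((0, 0, 0, 3); (1, 1, 0, 0); (1, 1, 1, 0))


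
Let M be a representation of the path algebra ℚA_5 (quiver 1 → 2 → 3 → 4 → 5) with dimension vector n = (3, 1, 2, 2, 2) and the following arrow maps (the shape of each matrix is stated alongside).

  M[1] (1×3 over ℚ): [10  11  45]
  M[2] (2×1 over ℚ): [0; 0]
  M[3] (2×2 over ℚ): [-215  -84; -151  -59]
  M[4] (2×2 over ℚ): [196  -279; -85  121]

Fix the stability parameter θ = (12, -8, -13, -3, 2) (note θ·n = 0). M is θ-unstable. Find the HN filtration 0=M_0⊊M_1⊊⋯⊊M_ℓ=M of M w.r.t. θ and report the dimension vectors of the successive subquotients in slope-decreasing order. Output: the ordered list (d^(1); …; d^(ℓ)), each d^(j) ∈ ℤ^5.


Via rank(M_{q-1}∘⋯∘M_p): M ≅ I[1,1]^2, I[1,2], I[3,5]^2.
μ_θ-semistable layers: μ^(1)=12; μ^(2)=2; μ^(3)=-3; μ^(4)=-13

((2, 0, 0, 0, 0); (1, 1, 0, 0, 2); (0, 0, 0, 2, 0); (0, 0, 2, 0, 0))


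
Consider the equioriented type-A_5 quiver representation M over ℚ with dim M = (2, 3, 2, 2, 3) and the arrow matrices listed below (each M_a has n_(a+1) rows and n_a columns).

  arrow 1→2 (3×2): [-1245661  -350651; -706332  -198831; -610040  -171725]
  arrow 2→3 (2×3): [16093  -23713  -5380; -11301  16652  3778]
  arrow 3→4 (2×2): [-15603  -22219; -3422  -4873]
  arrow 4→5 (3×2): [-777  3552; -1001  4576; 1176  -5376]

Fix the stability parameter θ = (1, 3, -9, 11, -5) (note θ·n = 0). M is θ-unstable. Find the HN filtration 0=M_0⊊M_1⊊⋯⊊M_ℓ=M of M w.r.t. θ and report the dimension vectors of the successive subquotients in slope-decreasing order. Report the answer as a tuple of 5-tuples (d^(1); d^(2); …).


Interval decomposition of M: I[1,4], I[1,5], I[2,2], I[5,5]^2.
HN type (ℓ=4): μ^(1)=11; μ^(2)=3; μ^(3)=-5/3; μ^(4)=-5

((0, 0, 0, 1, 0); (0, 1, 0, 1, 1); (2, 2, 2, 0, 0); (0, 0, 0, 0, 2))


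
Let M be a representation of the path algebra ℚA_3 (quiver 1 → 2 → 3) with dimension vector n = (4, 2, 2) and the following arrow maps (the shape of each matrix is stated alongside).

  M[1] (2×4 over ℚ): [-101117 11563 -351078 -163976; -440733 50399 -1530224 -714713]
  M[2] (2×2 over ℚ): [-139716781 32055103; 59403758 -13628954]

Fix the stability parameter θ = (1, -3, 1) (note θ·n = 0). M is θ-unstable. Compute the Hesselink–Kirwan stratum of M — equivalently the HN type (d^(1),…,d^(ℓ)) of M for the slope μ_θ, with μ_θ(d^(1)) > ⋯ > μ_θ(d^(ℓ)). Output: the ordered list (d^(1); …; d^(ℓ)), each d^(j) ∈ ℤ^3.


Barcode: M ≅ I[1,1]^2, I[1,2], I[1,3], I[3,3]. HN layers by μ_θ (2 steps, strictly decreasing):
  μ^(1)=1; μ^(2)=-1

((2, 0, 2); (2, 2, 0))


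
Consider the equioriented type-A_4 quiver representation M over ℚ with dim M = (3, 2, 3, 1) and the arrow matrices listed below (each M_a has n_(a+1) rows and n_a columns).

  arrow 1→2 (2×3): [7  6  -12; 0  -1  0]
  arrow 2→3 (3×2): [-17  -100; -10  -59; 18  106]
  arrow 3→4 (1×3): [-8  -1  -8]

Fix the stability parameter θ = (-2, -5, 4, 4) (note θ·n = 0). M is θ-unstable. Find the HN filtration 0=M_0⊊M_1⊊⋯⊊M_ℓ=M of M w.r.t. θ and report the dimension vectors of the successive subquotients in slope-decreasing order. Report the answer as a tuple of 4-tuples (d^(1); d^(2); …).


Via rank(M_{q-1}∘⋯∘M_p): M ≅ I[1,1], I[1,3], I[1,4], I[3,3].
μ_θ-semistable layers: μ^(1)=4; μ^(2)=-2; μ^(3)=-7/2

((0, 0, 3, 1); (1, 0, 0, 0); (2, 2, 0, 0))


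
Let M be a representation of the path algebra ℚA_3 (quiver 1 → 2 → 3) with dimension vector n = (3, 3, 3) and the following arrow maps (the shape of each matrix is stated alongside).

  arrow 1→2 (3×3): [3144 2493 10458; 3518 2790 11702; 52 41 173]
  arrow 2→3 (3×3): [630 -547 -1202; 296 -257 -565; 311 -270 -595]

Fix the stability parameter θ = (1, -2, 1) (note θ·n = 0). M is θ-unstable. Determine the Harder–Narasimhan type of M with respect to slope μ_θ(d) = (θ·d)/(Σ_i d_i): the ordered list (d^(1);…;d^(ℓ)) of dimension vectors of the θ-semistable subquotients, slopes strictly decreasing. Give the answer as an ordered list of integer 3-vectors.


Via rank(M_{q-1}∘⋯∘M_p): M ≅ I[1,3]^3.
μ_θ-semistable layers: μ^(1)=1; μ^(2)=-1/2

((0, 0, 3); (3, 3, 0))


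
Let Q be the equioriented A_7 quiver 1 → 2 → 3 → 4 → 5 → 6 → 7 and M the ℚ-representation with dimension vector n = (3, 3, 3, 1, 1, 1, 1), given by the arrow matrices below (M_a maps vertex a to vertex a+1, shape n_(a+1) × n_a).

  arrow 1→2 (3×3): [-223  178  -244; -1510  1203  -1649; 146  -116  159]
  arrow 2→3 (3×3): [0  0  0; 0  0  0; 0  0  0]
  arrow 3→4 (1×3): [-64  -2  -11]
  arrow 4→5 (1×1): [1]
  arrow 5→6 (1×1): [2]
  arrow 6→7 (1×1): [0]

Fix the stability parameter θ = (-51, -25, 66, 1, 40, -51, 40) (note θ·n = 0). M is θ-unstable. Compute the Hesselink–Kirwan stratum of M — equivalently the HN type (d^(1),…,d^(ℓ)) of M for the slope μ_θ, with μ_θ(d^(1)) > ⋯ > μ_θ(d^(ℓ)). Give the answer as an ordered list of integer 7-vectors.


Barcode: M ≅ I[1,2]^3, I[3,3]^2, I[3,6], I[7,7]. HN layers by μ_θ (5 steps, strictly decreasing):
  μ^(1)=66; μ^(2)=40; μ^(3)=14; μ^(4)=-25; μ^(5)=-51

((0, 0, 2, 0, 0, 0, 0); (0, 0, 0, 0, 0, 0, 1); (0, 0, 1, 1, 1, 1, 0); (0, 3, 0, 0, 0, 0, 0); (3, 0, 0, 0, 0, 0, 0))


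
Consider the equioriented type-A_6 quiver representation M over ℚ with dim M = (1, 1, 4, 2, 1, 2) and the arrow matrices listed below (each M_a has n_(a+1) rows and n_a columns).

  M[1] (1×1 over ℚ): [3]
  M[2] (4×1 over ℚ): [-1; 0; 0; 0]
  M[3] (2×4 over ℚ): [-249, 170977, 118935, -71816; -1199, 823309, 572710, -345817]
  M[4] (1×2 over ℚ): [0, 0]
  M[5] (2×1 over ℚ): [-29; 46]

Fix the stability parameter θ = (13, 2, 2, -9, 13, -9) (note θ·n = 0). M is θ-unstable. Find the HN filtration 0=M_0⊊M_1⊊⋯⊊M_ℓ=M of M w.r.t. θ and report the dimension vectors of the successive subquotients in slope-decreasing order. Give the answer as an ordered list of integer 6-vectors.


Interval decomposition of M: I[1,4], I[3,3]^2, I[3,4], I[5,6], I[6,6].
HN type (ℓ=3): μ^(1)=2; μ^(2)=-7/2; μ^(3)=-9

((1, 1, 3, 1, 1, 1); (0, 0, 1, 1, 0, 0); (0, 0, 0, 0, 0, 1))


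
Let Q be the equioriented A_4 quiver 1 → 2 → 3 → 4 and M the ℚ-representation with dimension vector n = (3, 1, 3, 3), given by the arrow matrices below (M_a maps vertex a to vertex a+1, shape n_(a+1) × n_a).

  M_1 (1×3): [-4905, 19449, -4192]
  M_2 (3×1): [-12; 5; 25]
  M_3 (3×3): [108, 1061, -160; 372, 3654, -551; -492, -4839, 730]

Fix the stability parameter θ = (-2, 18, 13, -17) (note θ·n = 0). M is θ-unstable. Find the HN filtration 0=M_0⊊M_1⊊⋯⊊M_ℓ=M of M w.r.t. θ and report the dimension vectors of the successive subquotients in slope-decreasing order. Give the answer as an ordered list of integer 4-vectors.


Barcode: M ≅ I[1,1]^2, I[1,4], I[3,3], I[3,4], I[4,4]. HN layers by μ_θ (4 steps, strictly decreasing):
  μ^(1)=13; μ^(2)=14/3; μ^(3)=-2; μ^(4)=-17

((0, 0, 1, 0); (0, 1, 1, 1); (3, 0, 1, 1); (0, 0, 0, 1))


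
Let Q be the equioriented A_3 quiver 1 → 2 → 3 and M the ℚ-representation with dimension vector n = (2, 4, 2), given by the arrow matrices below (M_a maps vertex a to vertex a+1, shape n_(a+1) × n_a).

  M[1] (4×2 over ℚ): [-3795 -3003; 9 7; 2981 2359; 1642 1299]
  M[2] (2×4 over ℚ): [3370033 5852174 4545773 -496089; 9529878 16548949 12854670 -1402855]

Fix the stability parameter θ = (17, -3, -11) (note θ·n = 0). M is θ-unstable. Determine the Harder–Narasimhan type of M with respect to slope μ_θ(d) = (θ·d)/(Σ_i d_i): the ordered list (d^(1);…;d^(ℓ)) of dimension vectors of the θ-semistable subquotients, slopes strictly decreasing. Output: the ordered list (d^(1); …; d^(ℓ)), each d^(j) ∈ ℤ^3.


Via rank(M_{q-1}∘⋯∘M_p): M ≅ I[1,3]^2, I[2,2]^2.
μ_θ-semistable layers: μ^(1)=1; μ^(2)=-3

((2, 2, 2); (0, 2, 0))
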